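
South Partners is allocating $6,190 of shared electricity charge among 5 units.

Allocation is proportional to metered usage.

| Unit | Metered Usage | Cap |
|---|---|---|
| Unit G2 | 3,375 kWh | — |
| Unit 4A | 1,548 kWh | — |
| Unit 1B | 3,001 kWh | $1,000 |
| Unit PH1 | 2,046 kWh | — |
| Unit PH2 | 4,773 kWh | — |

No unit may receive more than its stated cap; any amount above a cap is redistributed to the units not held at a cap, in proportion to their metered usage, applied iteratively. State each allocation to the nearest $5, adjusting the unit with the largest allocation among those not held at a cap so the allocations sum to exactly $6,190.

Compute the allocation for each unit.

Total metered usage = 14,743.
Proportional shares (ignoring caps): Unit G2 1,417.03; Unit 4A 649.94; Unit 1B 1,260.00; Unit PH1 859.03; Unit PH2 2,003.99.
Cap binds for Unit 1B ($1,000); balance $5,190 reallocated over remaining metered usage 11,742.
Shares after redistribution: Unit G2 1,491.76 → $1,490; Unit 4A 684.22 → $685; Unit PH1 904.34 → $905; Unit PH2 2,109.68 → $2,110.

Unit G2: $1,490; Unit 4A: $685; Unit 1B: $1,000; Unit PH1: $905; Unit PH2: $2,110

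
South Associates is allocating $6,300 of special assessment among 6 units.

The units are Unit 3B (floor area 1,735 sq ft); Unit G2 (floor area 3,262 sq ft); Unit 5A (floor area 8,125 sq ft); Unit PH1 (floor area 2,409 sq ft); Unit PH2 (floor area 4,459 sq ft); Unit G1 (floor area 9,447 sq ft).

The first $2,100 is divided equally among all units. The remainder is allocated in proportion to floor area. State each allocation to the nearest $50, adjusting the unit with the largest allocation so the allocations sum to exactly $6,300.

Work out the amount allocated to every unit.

Unit 3B: $600 | Unit G2: $800 | Unit 5A: $1,500 | Unit PH1: $700 | Unit PH2: $1,000 | Unit G1: $1,700

$2,100 shared equally gives $350 per unit.
Remainder $4,200 by floor area (total 29,437): Unit 3B 247.55 → $250; Unit G2 465.41 → $450; Unit 5A 1,159.26 → $1,150; Unit PH1 343.71 → $350; Unit PH2 636.20 → $650; Unit G1 1,347.88 → $1,350.
Totals: Unit 3B $350 + $250 = $600; Unit G2 $350 + $450 = $800; Unit 5A $350 + $1,150 = $1,500; Unit PH1 $350 + $350 = $700; Unit PH2 $350 + $650 = $1,000; Unit G1 $350 + $1,350 = $1,700.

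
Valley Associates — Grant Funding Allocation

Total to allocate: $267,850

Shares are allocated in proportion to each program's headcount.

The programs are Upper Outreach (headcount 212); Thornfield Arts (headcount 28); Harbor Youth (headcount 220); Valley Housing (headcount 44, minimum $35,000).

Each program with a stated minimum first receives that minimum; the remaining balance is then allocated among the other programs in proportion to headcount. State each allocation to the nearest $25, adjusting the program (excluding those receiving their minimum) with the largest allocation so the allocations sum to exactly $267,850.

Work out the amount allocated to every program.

Upper Outreach: $107,325; Thornfield Arts: $14,175; Harbor Youth: $111,350; Valley Housing: $35,000

Fund the minimums — Valley Housing $35,000. Balance $232,850.
Balance split over remaining headcount 460: Upper Outreach 107,313.48 → $107,325; Thornfield Arts 14,173.48 → $14,175; Harbor Youth 111,363.04 → $111,375.
Rounding difference −$25 applied to Harbor Youth → $111,350.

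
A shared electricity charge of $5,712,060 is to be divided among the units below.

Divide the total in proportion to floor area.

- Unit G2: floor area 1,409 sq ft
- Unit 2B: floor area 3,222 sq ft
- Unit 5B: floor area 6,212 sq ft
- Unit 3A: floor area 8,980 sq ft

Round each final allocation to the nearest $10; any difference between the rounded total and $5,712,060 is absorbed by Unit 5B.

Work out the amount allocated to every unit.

Unit G2: $406,010 · Unit 2B: $928,430 · Unit 5B: $1,790,000 · Unit 3A: $2,587,620

Combined floor area = 19,823.
Unrounded shares: Unit G2 1,409/19,823 × $5,712,060 = 406,007.80; Unit 2B 3,222/19,823 × $5,712,060 = 928,429.47; Unit 5B 6,212/19,823 × $5,712,060 = 1,790,007.40; Unit 3A 8,980/19,823 × $5,712,060 = 2,587,615.34.
Rounded to nearest $10: Unit G2 $406,010; Unit 2B $928,430; Unit 5B $1,790,010; Unit 3A $2,587,620. Sum = $5,712,070.
Difference $5,712,060 − $5,712,070 = −$10 applied to Unit 5B: Unit 5B becomes $1,790,000.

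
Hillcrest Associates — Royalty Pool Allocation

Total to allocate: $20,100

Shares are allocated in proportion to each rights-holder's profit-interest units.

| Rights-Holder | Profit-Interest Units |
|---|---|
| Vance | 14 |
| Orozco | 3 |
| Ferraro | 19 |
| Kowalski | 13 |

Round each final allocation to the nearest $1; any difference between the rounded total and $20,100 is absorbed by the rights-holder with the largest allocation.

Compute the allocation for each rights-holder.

Vance: $5,743; Orozco: $1,231; Ferraro: $7,793; Kowalski: $5,333

Profit-interest units total: 49.
Proportional shares: Vance 14/49 × $20,100 = 5,742.86; Orozco 3/49 × $20,100 = 1,230.61; Ferraro 19/49 × $20,100 = 7,793.88; Kowalski 13/49 × $20,100 = 5,332.65.
At nearest $1: Vance $5,743; Orozco $1,231; Ferraro $7,794; Kowalski $5,333. Sum = $20,101.
Difference $20,100 − $20,101 = −$1 applied to largest allocation (Ferraro): Ferraro becomes $7,793.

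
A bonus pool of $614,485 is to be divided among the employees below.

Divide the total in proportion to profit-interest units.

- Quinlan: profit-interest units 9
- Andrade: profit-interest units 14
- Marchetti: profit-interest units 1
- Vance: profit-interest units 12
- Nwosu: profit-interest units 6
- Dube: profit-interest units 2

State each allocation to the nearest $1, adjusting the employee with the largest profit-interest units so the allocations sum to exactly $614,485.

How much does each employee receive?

Quinlan: $125,690; Andrade: $195,518; Marchetti: $13,966; Vance: $167,587; Nwosu: $83,793; Dube: $27,931

Profit-interest units total: 9 + 14 + 1 + 12 + 6 + 2 = 44.
Proportional shares: Quinlan 125,690.11; Andrade 195,517.95; Marchetti 13,965.57; Vance 167,586.82; Nwosu 83,793.41; Dube 27,931.14.
Rounded to nearest $1: Quinlan $125,690; Andrade $195,518; Marchetti $13,966; Vance $167,587; Nwosu $83,793; Dube $27,931. Sum = $614,485.
No rounding difference to absorb.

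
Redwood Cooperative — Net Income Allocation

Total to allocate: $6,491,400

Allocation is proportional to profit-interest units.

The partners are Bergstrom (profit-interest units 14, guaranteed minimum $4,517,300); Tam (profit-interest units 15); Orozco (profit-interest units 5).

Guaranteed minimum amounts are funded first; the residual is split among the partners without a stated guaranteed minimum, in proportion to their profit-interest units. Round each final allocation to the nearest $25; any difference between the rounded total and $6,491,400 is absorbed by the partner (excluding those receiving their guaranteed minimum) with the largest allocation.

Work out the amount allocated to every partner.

Bergstrom: $4,517,300 · Tam: $1,480,575 · Orozco: $493,525

Guaranteed amounts: Bergstrom $4,517,300. Balance $1,974,100.
Balance split over remaining profit-interest units 20: Tam 1,480,575.00 → $1,480,575; Orozco 493,525.00 → $493,525.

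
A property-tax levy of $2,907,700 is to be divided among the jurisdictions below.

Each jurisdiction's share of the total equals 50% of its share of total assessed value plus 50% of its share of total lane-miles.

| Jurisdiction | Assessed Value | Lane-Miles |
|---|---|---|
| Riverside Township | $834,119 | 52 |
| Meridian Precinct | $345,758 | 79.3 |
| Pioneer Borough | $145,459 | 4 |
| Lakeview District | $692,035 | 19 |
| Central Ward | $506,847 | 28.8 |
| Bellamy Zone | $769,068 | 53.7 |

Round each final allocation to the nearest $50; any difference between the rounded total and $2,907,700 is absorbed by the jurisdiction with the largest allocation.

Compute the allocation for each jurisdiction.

Assessed value total 3,293,286; lane-miles total 236.8.
Combined weights (50% assessed value + 50% lane-miles): Riverside Township 0.2364; Meridian Precinct 0.2199; Pioneer Borough 0.0305; Lakeview District 0.1452; Central Ward 0.1378; Bellamy Zone 0.2301.
Pro-rata amounts: Riverside Township 687,486.75; Meridian Precinct 639,505.74; Pioneer Borough 88,772.43; Lakeview District 422,156.74; Central Ward 400,571.65; Bellamy Zone 669,206.69.
Rounded to nearest $50: Riverside Township $687,500; Meridian Precinct $639,500; Pioneer Borough $88,750; Lakeview District $422,150; Central Ward $400,550; Bellamy Zone $669,200. Sum = $2,907,650.
Difference $2,907,700 − $2,907,650 = +$50 applied to largest allocation (Riverside Township): Riverside Township becomes $687,550.

Riverside Township: $687,550; Meridian Precinct: $639,500; Pioneer Borough: $88,750; Lakeview District: $422,150; Central Ward: $400,550; Bellamy Zone: $669,200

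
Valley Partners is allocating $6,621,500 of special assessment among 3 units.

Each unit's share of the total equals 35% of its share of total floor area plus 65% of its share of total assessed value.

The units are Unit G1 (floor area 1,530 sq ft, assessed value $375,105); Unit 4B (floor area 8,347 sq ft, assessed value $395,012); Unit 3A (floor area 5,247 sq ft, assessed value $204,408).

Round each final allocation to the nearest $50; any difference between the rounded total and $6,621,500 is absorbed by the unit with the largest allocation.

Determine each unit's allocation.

Unit G1: $1,891,100 · Unit 4B: $3,023,600 · Unit 3A: $1,706,800

Totals — floor area 15,124, assessed value 974,525.
Blended shares (35% floor area + 65% assessed value): Unit G1 0.2856; Unit 4B 0.4566; Unit 3A 0.2578.
Proportional shares: Unit G1 1,891,095.02; Unit 4B 3,023,616.47; Unit 3A 1,706,788.51.
Rounded to nearest $50: Unit G1 $1,891,100; Unit 4B $3,023,600; Unit 3A $1,706,800. Sum = $6,621,500.
Rounded total matches; no reconciliation needed.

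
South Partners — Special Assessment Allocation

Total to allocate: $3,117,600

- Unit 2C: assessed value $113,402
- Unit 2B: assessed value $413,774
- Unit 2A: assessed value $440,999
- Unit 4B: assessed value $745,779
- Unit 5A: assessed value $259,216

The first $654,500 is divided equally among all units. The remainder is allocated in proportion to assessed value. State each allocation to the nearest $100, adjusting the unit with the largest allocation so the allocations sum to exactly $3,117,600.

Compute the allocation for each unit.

$654,500 shared equally gives $130,900 per unit.
Remainder $2,463,100 by assessed value (total 1,973,170): Unit 2C 141,559.25 → $141,600; Unit 2B 516,512.38 → $516,500; Unit 2A 550,497.24 → $550,500; Unit 4B 930,952.86 → $931,000; Unit 5A 323,578.27 → $323,600.
Rounding difference −$100 on remainder applied to Unit 4B.
Totals: Unit 2C $130,900 + $141,600 = $272,500; Unit 2B $130,900 + $516,500 = $647,400; Unit 2A $130,900 + $550,500 = $681,400; Unit 4B $130,900 + $930,900 = $1,061,800; Unit 5A $130,900 + $323,600 = $454,500.

Unit 2C: $272,500 · Unit 2B: $647,400 · Unit 2A: $681,400 · Unit 4B: $1,061,800 · Unit 5A: $454,500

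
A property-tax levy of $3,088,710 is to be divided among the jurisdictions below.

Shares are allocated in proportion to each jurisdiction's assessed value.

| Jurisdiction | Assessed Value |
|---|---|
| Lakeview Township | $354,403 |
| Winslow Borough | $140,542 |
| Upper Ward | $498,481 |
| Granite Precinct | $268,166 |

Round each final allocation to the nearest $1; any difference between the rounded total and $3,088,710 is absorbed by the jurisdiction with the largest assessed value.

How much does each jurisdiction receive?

Lakeview Township: $867,672; Winslow Borough: $344,084; Upper Ward: $1,220,413; Granite Precinct: $656,541

Total assessed value = 354,403 + 140,542 + 498,481 + 268,166 = 1,261,592.
Unrounded shares: Lakeview Township 867,672.03; Winslow Borough 344,083.89; Upper Ward 1,220,412.98; Granite Precinct 656,541.11.
At nearest $1: Lakeview Township $867,672; Winslow Borough $344,084; Upper Ward $1,220,413; Granite Precinct $656,541. Sum = $3,088,710.
No rounding difference to absorb.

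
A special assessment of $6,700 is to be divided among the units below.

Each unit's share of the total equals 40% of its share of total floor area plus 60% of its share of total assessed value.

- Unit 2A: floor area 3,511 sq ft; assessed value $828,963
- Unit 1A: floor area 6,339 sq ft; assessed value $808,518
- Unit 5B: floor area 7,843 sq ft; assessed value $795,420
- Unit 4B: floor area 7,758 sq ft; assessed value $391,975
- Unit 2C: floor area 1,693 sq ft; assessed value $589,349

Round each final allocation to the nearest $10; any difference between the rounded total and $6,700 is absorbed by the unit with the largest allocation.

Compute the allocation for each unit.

Unit 2A: $1,320; Unit 1A: $1,580; Unit 5B: $1,710; Unit 4B: $1,230; Unit 2C: $860

Floor area total 27,144; assessed value total 3,414,225.
Blended shares (40% floor area + 60% assessed value): Unit 2A 0.1974; Unit 1A 0.2355; Unit 5B 0.2554; Unit 4B 0.1832; Unit 2C 0.1285.
Unrounded shares: Unit 2A 1,322.69; Unit 1A 1,577.84; Unit 5B 1,710.91; Unit 4B 1,227.49; Unit 2C 861.07.
At nearest $10: Unit 2A $1,320; Unit 1A $1,580; Unit 5B $1,710; Unit 4B $1,230; Unit 2C $860. Sum = $6,700.
Rounded total matches; no reconciliation needed.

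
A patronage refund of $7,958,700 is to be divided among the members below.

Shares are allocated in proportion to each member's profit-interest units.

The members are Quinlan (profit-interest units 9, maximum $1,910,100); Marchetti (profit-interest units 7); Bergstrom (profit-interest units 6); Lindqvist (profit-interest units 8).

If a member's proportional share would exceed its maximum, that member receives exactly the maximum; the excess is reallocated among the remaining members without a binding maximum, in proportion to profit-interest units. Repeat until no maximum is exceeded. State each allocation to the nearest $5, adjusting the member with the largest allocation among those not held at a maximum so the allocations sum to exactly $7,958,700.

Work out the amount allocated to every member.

Profit-interest units total: 30.
Pro-rata shares before constraints: Quinlan 2,387,610.00; Marchetti 1,857,030.00; Bergstrom 1,591,740.00; Lindqvist 2,122,320.00.
Capped: Quinlan ($1,910,100); residual $6,048,600 reallocated over remaining profit-interest units 21.
Shares after redistribution: Marchetti 2,016,200.00 → $2,016,200; Bergstrom 1,728,171.43 → $1,728,170; Lindqvist 2,304,228.57 → $2,304,230.

Quinlan: $1,910,100; Marchetti: $2,016,200; Bergstrom: $1,728,170; Lindqvist: $2,304,230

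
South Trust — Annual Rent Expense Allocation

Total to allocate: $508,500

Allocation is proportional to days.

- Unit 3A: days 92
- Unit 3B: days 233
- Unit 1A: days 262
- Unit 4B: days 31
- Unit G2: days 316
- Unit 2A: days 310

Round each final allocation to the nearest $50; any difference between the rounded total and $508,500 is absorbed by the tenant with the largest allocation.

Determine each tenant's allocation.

Combined days = 1,244.
Proportional shares: Unit 3A 92/1,244 × $508,500 = 37,606.11; Unit 3B 233/1,244 × $508,500 = 95,241.56; Unit 1A 262/1,244 × $508,500 = 107,095.66; Unit 4B 31/1,244 × $508,500 = 12,671.62; Unit G2 316/1,244 × $508,500 = 129,168.81; Unit 2A 310/1,244 × $508,500 = 126,716.24.
Rounded to nearest $50: Unit 3A $37,600; Unit 3B $95,250; Unit 1A $107,100; Unit 4B $12,650; Unit G2 $129,150; Unit 2A $126,700. Sum = $508,450.
Difference $508,500 − $508,450 = +$50 applied to largest allocation (Unit G2): Unit G2 becomes $129,200.

Unit 3A: $37,600 | Unit 3B: $95,250 | Unit 1A: $107,100 | Unit 4B: $12,650 | Unit G2: $129,200 | Unit 2A: $126,700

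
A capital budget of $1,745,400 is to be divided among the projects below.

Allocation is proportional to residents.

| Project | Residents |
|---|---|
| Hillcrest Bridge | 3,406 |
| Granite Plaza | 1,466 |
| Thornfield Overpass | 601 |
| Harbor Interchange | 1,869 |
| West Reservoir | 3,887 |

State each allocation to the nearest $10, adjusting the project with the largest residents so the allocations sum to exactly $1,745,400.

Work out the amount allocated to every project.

Total residents = 3,406 + 1,466 + 601 + 1,869 + 3,887 = 11,229.
Unrounded shares: Hillcrest Bridge 529,417.79; Granite Plaza 227,870.37; Thornfield Overpass 93,417.53; Harbor Interchange 290,511.41; West Reservoir 604,182.90.
After rounding ($10): Hillcrest Bridge $529,420; Granite Plaza $227,870; Thornfield Overpass $93,420; Harbor Interchange $290,510; West Reservoir $604,180. Sum = $1,745,400.
Sum already equals the total — no adjustment.

Hillcrest Bridge: $529,420; Granite Plaza: $227,870; Thornfield Overpass: $93,420; Harbor Interchange: $290,510; West Reservoir: $604,180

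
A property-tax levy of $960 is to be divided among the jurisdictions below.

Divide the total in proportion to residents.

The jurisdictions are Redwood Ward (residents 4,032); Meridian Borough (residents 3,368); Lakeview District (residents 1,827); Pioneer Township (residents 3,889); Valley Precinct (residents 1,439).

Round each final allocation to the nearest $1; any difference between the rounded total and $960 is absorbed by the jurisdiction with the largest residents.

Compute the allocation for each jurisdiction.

Combined residents = 14,555.
Proportional shares: Redwood Ward 4,032/14,555 × $960 = 265.94; Meridian Borough 3,368/14,555 × $960 = 222.14; Lakeview District 1,827/14,555 × $960 = 120.503; Pioneer Township 3,889/14,555 × $960 = 256.51; Valley Precinct 1,439/14,555 × $960 = 94.91.
Rounded to nearest $1: Redwood Ward $266; Meridian Borough $222; Lakeview District $121; Pioneer Township $257; Valley Precinct $95. Sum = $961.
Difference $960 − $961 = −$1 applied to largest residents (Redwood Ward): Redwood Ward becomes $265.

Redwood Ward: $265 · Meridian Borough: $222 · Lakeview District: $121 · Pioneer Township: $257 · Valley Precinct: $95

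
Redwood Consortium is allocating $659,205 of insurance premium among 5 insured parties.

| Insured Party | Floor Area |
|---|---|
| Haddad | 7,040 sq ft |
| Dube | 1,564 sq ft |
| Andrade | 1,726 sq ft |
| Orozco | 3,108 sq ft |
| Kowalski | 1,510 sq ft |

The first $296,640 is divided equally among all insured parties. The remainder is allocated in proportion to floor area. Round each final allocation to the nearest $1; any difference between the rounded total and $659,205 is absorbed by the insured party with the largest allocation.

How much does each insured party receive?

First tranche $296,640 split equally: $59,328 each.
Remainder $362,565 by floor area (total 14,948): Haddad 170,755.79 → $170,756; Dube 37,934.95 → $37,935; Andrade 41,864.28 → $41,864; Orozco 75,384.80 → $75,385; Kowalski 36,625.18 → $36,625.
Totals: Haddad $59,328 + $170,756 = $230,084; Dube $59,328 + $37,935 = $97,263; Andrade $59,328 + $41,864 = $101,192; Orozco $59,328 + $75,385 = $134,713; Kowalski $59,328 + $36,625 = $95,953.

Haddad: $230,084 · Dube: $97,263 · Andrade: $101,192 · Orozco: $134,713 · Kowalski: $95,953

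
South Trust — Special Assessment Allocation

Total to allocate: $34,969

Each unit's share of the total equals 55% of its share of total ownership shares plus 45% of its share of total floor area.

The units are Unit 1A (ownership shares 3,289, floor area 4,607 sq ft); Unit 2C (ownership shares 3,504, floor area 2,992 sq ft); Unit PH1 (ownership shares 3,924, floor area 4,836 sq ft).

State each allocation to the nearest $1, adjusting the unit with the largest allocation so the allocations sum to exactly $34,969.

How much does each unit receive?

Unit 1A: $11,733 | Unit 2C: $10,075 | Unit PH1: $13,161

Ownership shares total 10,717; floor area total 12,435.
Combined weights (55% ownership shares + 45% floor area): Unit 1A 0.3355; Unit 2C 0.2881; Unit PH1 0.3764.
Raw shares: Unit 1A 11,732.502; Unit 2C 10,074.62; Unit PH1 13,161.88.
After rounding ($1): Unit 1A $11,733; Unit 2C $10,075; Unit PH1 $13,162. Sum = $34,970.
Difference $34,969 − $34,970 = −$1 applied to largest allocation (Unit PH1): Unit PH1 becomes $13,161.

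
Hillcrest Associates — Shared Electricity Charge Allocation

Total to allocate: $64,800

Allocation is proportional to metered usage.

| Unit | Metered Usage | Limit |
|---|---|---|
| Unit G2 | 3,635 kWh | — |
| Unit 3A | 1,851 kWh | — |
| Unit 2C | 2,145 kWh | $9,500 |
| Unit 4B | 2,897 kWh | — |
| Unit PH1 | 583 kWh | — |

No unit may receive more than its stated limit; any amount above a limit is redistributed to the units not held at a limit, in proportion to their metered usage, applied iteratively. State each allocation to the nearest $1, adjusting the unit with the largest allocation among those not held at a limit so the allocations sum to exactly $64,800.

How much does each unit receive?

Combined metered usage = 11,111.
Pro-rata shares before constraints: Unit G2 21,199.53; Unit 3A 10,795.14; Unit 2C 12,509.77; Unit 4B 16,895.47; Unit PH1 3,400.09.
Held at cap: Unit 2C ($9,500); residual $55,300 reallocated over remaining metered usage 8,966.
Shares after redistribution: Unit G2 22,419.75 → $22,420; Unit 3A 11,416.496 → $11,416; Unit 4B 17,867.96 → $17,868; Unit PH1 3,595.80 → $3,596.

Unit G2: $22,420; Unit 3A: $11,416; Unit 2C: $9,500; Unit 4B: $17,868; Unit PH1: $3,596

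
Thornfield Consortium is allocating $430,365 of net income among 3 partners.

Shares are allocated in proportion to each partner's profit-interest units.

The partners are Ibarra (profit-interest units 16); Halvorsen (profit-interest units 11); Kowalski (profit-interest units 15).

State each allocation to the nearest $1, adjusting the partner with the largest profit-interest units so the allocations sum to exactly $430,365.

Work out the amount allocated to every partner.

Ibarra: $163,948 | Halvorsen: $112,715 | Kowalski: $153,702

Combined profit-interest units = 42.
Pro-rata amounts: Ibarra 16/42 × $430,365 = 163,948.57; Halvorsen 11/42 × $430,365 = 112,714.64; Kowalski 15/42 × $430,365 = 153,701.79.
After rounding ($1): Ibarra $163,949; Halvorsen $112,715; Kowalski $153,702. Sum = $430,366.
Difference $430,365 − $430,366 = −$1 applied to largest profit-interest units (Ibarra): Ibarra becomes $163,948.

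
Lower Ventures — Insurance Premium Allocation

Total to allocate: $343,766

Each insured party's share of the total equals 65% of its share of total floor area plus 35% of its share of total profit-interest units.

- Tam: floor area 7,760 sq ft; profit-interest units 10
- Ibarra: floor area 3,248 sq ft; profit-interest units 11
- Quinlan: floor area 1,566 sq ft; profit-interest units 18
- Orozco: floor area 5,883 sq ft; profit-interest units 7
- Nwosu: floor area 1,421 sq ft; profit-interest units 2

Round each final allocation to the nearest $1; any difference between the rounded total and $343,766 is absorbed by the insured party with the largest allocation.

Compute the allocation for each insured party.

Tam: $112,295 | Ibarra: $64,084 | Quinlan: $62,723 | Orozco: $83,677 | Nwosu: $20,987

Totals — floor area 19,878, profit-interest units 48.
Composite weights (65% floor area + 35% profit-interest units): Tam 0.3267; Ibarra 0.1864; Quinlan 0.1825; Orozco 0.2434; Nwosu 0.0610.
Raw shares: Tam 112,296.16; Ibarra 64,083.55; Quinlan 62,722.64; Orozco 83,676.99; Nwosu 20,986.67.
Rounded to nearest $1: Tam $112,296; Ibarra $64,084; Quinlan $62,723; Orozco $83,677; Nwosu $20,987. Sum = $343,767.
Difference $343,766 − $343,767 = −$1 applied to largest allocation (Tam): Tam becomes $112,295.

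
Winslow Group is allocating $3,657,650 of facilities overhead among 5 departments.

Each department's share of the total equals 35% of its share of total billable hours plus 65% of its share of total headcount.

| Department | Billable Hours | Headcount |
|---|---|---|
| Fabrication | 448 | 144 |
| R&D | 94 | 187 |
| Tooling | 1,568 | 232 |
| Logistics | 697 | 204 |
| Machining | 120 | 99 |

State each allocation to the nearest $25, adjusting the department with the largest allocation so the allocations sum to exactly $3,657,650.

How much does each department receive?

Totals — billable hours 2,927, headcount 866.
Combined weights (35% billable hours + 65% headcount): Fabrication 0.1617; R&D 0.1516; Tooling 0.3616; Logistics 0.2365; Machining 0.0887.
Raw shares: Fabrication 591,271.37; R&D 554,492.96; Tooling 1,322,714.79; Logistics 864,897.08; Machining 324,273.80.
After rounding ($25): Fabrication $591,275; R&D $554,500; Tooling $1,322,725; Logistics $864,900; Machining $324,275. Sum = $3,657,675.
Difference $3,657,650 − $3,657,675 = −$25 applied to largest allocation (Tooling): Tooling becomes $1,322,700.

Fabrication: $591,275 · R&D: $554,500 · Tooling: $1,322,700 · Logistics: $864,900 · Machining: $324,275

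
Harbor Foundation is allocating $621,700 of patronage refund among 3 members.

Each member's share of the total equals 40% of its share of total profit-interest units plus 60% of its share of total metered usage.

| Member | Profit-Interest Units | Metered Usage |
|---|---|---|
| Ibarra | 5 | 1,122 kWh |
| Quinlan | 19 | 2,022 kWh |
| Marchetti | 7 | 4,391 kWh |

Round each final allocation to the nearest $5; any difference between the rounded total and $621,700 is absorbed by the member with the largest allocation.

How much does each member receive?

Profit-interest units total 31; metered usage total 7,535.
Composite weights (40% profit-interest units + 60% metered usage): Ibarra 0.1539; Quinlan 0.4062; Marchetti 0.4400.
Raw shares: Ibarra 95,654.26; Quinlan 252,515.84; Marchetti 273,529.90.
After rounding ($5): Ibarra $95,655; Quinlan $252,515; Marchetti $273,530. Sum = $621,700.
Rounded total matches; no reconciliation needed.

Ibarra: $95,655; Quinlan: $252,515; Marchetti: $273,530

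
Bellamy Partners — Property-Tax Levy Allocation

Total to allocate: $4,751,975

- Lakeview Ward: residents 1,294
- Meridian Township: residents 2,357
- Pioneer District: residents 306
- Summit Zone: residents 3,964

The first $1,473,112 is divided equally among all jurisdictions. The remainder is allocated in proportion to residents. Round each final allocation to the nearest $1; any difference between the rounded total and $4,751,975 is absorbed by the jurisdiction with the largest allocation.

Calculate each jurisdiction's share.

Lakeview Ward: $903,924 | Meridian Township: $1,343,948 | Pioneer District: $494,945 | Summit Zone: $2,009,158

$1,473,112 shared equally gives $368,278 per jurisdiction.
Remainder $3,278,863 by residents (total 7,921): Lakeview Ward 535,645.59 → $535,646; Meridian Township 975,669.75 → $975,670; Pioneer District 126,667.35 → $126,667; Summit Zone 1,640,880.31 → $1,640,880.
Totals: Lakeview Ward $368,278 + $535,646 = $903,924; Meridian Township $368,278 + $975,670 = $1,343,948; Pioneer District $368,278 + $126,667 = $494,945; Summit Zone $368,278 + $1,640,880 = $2,009,158.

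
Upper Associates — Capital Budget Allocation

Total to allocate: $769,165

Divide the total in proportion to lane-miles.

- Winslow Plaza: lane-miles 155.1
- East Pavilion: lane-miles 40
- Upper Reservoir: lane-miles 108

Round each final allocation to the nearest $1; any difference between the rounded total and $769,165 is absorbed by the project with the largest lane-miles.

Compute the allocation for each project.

Winslow Plaza: $393,592 · East Pavilion: $101,506 · Upper Reservoir: $274,067

Total lane-miles = 303.1.
Unrounded shares: Winslow Plaza 155.1/303.1 × $769,165 = 393,591.20; East Pavilion 40/303.1 × $769,165 = 101,506.43; Upper Reservoir 108/303.1 × $769,165 = 274,067.37.
Rounded to nearest $1: Winslow Plaza $393,591; East Pavilion $101,506; Upper Reservoir $274,067. Sum = $769,164.
Difference $769,165 − $769,164 = +$1 applied to largest lane-miles (Winslow Plaza): Winslow Plaza becomes $393,592.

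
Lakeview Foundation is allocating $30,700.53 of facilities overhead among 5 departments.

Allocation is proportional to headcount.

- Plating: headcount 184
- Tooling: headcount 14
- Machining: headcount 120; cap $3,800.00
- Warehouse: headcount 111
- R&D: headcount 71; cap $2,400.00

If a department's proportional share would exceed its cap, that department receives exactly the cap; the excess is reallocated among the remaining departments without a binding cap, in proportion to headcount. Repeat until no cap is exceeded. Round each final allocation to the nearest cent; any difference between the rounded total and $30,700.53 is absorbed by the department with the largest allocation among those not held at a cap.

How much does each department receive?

Plating: $14,589.31 · Tooling: $1,110.06 · Machining: $3,800.00 · Warehouse: $8,801.16 · R&D: $2,400.00

Headcount total: 500.
Proportional shares (ignoring caps): Plating 11,297.79504; Tooling 859.6148; Machining 7,368.1272; Warehouse 6,815.5177; R&D 4,359.4753.
Cap binds for Machining ($3,800.00), R&D ($2,400.00); balance $24,500.53 reallocated over remaining headcount 309.
Redistributed shares: Plating 14,589.3124 → $14,589.31; Tooling 1,110.0564 → $1,110.06; Warehouse 8,801.1613 → $8,801.16.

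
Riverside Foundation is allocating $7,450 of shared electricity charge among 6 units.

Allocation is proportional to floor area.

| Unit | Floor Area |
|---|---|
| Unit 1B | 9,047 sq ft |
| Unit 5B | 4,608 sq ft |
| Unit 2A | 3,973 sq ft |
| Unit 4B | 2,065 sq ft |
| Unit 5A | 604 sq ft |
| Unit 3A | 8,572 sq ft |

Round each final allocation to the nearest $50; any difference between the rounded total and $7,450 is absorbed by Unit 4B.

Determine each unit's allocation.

Unit 1B: $2,350 | Unit 5B: $1,200 | Unit 2A: $1,050 | Unit 4B: $500 | Unit 5A: $150 | Unit 3A: $2,200

Combined floor area = 28,869.
Unrounded shares: Unit 1B 9,047/28,869 × $7,450 = 2,334.69; Unit 5B 4,608/28,869 × $7,450 = 1,189.15; Unit 2A 3,973/28,869 × $7,450 = 1,025.28; Unit 4B 2,065/28,869 × $7,450 = 532.90; Unit 5A 604/28,869 × $7,450 = 155.87; Unit 3A 8,572/28,869 × $7,450 = 2,212.11.
Rounded to nearest $50: Unit 1B $2,350; Unit 5B $1,200; Unit 2A $1,050; Unit 4B $550; Unit 5A $150; Unit 3A $2,200. Sum = $7,500.
Difference $7,450 − $7,500 = −$50 applied to Unit 4B: Unit 4B becomes $500.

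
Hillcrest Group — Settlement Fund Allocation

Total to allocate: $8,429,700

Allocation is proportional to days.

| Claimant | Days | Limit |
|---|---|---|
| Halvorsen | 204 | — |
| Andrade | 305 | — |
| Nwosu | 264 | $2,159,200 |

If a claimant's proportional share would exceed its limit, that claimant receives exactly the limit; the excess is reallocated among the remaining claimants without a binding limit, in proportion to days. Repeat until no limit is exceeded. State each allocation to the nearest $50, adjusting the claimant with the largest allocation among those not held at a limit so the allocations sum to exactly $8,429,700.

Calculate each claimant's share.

Halvorsen: $2,513,150 · Andrade: $3,757,350 · Nwosu: $2,159,200

Days total: 773.
Unconstrained shares: Halvorsen 2,224,655.63; Andrade 3,326,078.27; Nwosu 2,878,966.11.
Capped: Nwosu ($2,159,200); residual $6,270,500 reallocated over remaining days 509.
Shares after redistribution: Halvorsen 2,513,127.70 → $2,513,150; Andrade 3,757,372.30 → $3,757,350.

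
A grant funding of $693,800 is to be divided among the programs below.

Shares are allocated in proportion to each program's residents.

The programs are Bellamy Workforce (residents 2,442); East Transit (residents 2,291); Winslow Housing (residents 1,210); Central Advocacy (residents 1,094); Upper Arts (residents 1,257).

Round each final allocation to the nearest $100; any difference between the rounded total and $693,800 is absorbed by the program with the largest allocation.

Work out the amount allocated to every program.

Total residents = 8,294.
Pro-rata amounts: Bellamy Workforce 2,442/8,294 × $693,800 = 204,275.33; East Transit 2,291/8,294 × $693,800 = 191,644.06; Winslow Housing 1,210/8,294 × $693,800 = 101,217.51; Central Advocacy 1,094/8,294 × $693,800 = 91,514.01; Upper Arts 1,257/8,294 × $693,800 = 105,149.10.
At nearest $100: Bellamy Workforce $204,300; East Transit $191,600; Winslow Housing $101,200; Central Advocacy $91,500; Upper Arts $105,100. Sum = $693,700.
Difference $693,800 − $693,700 = +$100 applied to largest allocation (Bellamy Workforce): Bellamy Workforce becomes $204,400.

Bellamy Workforce: $204,400; East Transit: $191,600; Winslow Housing: $101,200; Central Advocacy: $91,500; Upper Arts: $105,100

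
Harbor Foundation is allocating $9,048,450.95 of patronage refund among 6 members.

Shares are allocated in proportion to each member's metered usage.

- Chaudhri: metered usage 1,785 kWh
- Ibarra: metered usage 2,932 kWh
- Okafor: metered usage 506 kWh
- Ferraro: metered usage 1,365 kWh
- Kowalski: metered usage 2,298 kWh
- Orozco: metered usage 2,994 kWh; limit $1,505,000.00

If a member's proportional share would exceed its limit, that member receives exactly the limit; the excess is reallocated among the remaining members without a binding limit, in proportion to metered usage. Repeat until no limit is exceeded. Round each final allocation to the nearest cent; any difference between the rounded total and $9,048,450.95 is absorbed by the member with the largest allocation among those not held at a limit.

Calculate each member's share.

Chaudhri: $1,515,311.72; Ibarra: $2,489,016.22; Okafor: $429,550.55; Ferraro: $1,158,767.79; Kowalski: $1,950,804.67; Orozco: $1,505,000.00

Sum of metered usage: 11,880.
Pro-rata shares before constraints: Chaudhri 1,359,552.6049; Ibarra 2,233,169.8809; Okafor 385,396.9849; Ferraro 1,039,657.8743; Kowalski 1,750,281.1686; Orozco 2,280,392.4364.
Held at cap: Orozco ($1,505,000.00); balance $7,543,450.95 reallocated over remaining metered usage 8,886.
Redistributed shares: Chaudhri 1,515,311.7202 → $1,515,311.72; Ibarra 2,489,016.2261 → $2,489,016.23; Okafor 429,550.5493 → $429,550.55; Ferraro 1,158,767.7860 → $1,158,767.79; Kowalski 1,950,804.6684 → $1,950,804.67.
Rounding difference −$0.01 applied to Ibarra → $2,489,016.22.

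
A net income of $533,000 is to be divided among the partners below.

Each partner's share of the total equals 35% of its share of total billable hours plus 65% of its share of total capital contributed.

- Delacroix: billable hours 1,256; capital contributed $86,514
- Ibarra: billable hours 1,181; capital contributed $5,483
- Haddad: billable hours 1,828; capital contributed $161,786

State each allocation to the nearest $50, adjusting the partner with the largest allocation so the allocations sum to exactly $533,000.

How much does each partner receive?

Totals — billable hours 4,265, capital contributed 253,783.
Blended shares (35% billable hours + 65% capital contributed): Delacroix 0.3247; Ibarra 0.1110; Haddad 0.5644.
Pro-rata amounts: Delacroix 173,041.07; Ibarra 59,141.71; Haddad 300,817.22.
Rounded to nearest $50: Delacroix $173,050; Ibarra $59,150; Haddad $300,800. Sum = $533,000.
Rounded total matches; no reconciliation needed.

Delacroix: $173,050 · Ibarra: $59,150 · Haddad: $300,800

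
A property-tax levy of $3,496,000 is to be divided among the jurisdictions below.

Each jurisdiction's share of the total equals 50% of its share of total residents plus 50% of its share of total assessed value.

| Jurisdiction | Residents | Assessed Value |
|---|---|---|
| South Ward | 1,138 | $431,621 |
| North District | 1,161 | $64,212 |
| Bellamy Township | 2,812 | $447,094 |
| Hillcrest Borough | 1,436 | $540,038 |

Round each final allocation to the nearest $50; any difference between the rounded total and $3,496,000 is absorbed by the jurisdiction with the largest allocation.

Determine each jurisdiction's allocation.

South Ward: $812,600 · North District: $385,650 · Bellamy Township: $1,277,800 · Hillcrest Borough: $1,019,950

Totals — residents 6,547, assessed value 1,482,965.
Blended shares (50% residents + 50% assessed value): South Ward 0.2324; North District 0.1103; Bellamy Township 0.3655; Hillcrest Borough 0.2917.
Unrounded shares: South Ward 812,597.64; North District 385,666.26; Bellamy Township 1,277,781.44; Hillcrest Borough 1,019,954.66.
At nearest $50: South Ward $812,600; North District $385,650; Bellamy Township $1,277,800; Hillcrest Borough $1,019,950. Sum = $3,496,000.
Rounded total matches; no reconciliation needed.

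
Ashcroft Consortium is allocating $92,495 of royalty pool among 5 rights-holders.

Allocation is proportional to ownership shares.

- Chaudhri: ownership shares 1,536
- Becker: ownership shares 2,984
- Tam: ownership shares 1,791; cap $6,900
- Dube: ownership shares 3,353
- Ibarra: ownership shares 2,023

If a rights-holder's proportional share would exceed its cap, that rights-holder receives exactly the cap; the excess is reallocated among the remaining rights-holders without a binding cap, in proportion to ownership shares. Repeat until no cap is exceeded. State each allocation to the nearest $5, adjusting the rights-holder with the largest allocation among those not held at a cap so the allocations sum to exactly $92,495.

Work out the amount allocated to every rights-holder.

Ownership shares total: 11,687.
Proportional shares (ignoring caps): Chaudhri 12,156.44; Becker 23,616.42; Tam 14,174.60; Dube 26,536.81; Ibarra 16,010.73.
Held at cap: Tam ($6,900); residual $85,595 reallocated over remaining ownership shares 9,896.
Remaining shares: Chaudhri 13,285.56 → $13,285; Becker 25,809.97 → $25,810; Dube 29,001.62 → $29,000; Ibarra 17,497.85 → $17,500.

Chaudhri: $13,285 | Becker: $25,810 | Tam: $6,900 | Dube: $29,000 | Ibarra: $17,500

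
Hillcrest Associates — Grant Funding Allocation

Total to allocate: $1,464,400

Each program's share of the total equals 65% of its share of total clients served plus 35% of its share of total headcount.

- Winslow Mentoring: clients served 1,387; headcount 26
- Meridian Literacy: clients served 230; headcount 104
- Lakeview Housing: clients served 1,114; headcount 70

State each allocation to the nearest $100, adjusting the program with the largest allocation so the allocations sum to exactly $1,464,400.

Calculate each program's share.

Totals — clients served 2,731, headcount 200.
Combined weights (65% clients served + 35% headcount): Winslow Mentoring 0.3756; Meridian Literacy 0.2367; Lakeview Housing 0.3876.
Unrounded shares: Winslow Mentoring 550,053.79; Meridian Literacy 346,684.77; Lakeview Housing 567,661.44.
At nearest $100: Winslow Mentoring $550,100; Meridian Literacy $346,700; Lakeview Housing $567,700. Sum = $1,464,500.
Difference $1,464,400 − $1,464,500 = −$100 applied to largest allocation (Lakeview Housing): Lakeview Housing becomes $567,600.

Winslow Mentoring: $550,100; Meridian Literacy: $346,700; Lakeview Housing: $567,600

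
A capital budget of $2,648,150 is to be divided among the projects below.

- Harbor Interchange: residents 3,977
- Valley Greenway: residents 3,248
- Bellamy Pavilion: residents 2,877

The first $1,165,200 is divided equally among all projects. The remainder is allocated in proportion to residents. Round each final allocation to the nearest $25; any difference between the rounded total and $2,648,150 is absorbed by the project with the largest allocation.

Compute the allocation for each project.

Equal tier: $1,165,200 ÷ 3 = $388,400 apiece.
Remainder $1,482,950 by residents (total 10,102): Harbor Interchange 583,814.31 → $583,825; Valley Greenway 476,798.81 → $476,800; Bellamy Pavilion 422,336.88 → $422,325.
Totals: Harbor Interchange $388,400 + $583,825 = $972,225; Valley Greenway $388,400 + $476,800 = $865,200; Bellamy Pavilion $388,400 + $422,325 = $810,725.

Harbor Interchange: $972,225 | Valley Greenway: $865,200 | Bellamy Pavilion: $810,725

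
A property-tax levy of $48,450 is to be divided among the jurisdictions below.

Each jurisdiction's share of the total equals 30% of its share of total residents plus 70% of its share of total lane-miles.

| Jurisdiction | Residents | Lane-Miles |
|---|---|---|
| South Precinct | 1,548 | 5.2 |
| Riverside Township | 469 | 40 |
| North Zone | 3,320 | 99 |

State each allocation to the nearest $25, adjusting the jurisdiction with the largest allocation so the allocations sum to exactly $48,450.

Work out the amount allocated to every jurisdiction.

South Precinct: $5,450 · Riverside Township: $10,675 · North Zone: $32,325

Residents total 5,337; lane-miles total 144.2.
Blended shares (30% residents + 70% lane-miles): South Precinct 0.1123; Riverside Township 0.2205; North Zone 0.6672.
Raw shares: South Precinct 5,438.90; Riverside Township 10,685.06; North Zone 32,326.04.
Rounded to nearest $25: South Precinct $5,450; Riverside Township $10,675; North Zone $32,325. Sum = $48,450.
No rounding difference to absorb.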